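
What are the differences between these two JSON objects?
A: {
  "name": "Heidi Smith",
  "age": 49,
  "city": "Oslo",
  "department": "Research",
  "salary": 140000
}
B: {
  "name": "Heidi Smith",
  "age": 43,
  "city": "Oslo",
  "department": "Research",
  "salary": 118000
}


Comparing each field (in key order):
  name: same
  age: DIFFERENT
  city: same
  department: same
  salary: DIFFERENT
Differences:
  age: 49 -> 43
  salary: 140000 -> 118000

2 field(s) changed

2 changes: age, salary


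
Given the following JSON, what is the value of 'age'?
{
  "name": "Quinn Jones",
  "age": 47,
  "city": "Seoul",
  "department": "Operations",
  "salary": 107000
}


Looking up field 'age'
Value: 47

47


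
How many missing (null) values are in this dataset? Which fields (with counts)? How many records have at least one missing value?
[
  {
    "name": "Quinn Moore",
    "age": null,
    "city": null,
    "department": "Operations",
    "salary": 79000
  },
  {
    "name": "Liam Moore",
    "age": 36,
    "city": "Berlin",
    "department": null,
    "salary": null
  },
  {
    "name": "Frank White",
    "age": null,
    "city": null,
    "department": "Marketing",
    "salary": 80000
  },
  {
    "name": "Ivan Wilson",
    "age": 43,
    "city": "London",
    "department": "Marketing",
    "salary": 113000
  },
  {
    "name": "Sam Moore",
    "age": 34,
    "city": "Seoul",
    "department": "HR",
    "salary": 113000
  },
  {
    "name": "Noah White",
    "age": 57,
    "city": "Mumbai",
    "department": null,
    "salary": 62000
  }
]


Checking for missing (null) values in 6 records:

  Quinn Moore: age, city
  Liam Moore: department, salary
  Frank White: age, city
  Ivan Wilson: complete
  Sam Moore: complete
  Noah White: department

Per field:
  name: 0 missing
  age: 2 missing
  city: 2 missing
  department: 2 missing
  salary: 1 missing

Total missing values: 7
Records with any missing: 4

7 missing values (age: 2, city: 2, department: 2, salary: 1); 4 incomplete records


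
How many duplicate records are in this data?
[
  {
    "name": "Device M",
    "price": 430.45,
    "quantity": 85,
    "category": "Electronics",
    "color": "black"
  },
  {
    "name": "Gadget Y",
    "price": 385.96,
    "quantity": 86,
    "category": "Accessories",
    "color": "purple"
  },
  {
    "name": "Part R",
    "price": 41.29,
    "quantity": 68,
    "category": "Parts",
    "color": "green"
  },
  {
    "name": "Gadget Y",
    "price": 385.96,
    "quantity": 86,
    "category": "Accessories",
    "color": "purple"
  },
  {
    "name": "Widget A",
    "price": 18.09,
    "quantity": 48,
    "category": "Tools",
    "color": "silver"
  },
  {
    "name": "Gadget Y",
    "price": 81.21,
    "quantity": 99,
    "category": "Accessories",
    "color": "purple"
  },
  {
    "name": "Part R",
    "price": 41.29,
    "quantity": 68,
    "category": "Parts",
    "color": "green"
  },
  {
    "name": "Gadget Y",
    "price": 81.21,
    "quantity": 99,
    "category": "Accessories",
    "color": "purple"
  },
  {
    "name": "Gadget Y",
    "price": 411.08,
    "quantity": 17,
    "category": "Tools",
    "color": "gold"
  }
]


Checking 9 records for duplicates:

  Row 1: Device M ($430.45, qty 85)
  Row 2: Gadget Y ($385.96, qty 86)
  Row 3: Part R ($41.29, qty 68)
  Row 4: Gadget Y ($385.96, qty 86) <-- DUPLICATE
  Row 5: Widget A ($18.09, qty 48)
  Row 6: Gadget Y ($81.21, qty 99)
  Row 7: Part R ($41.29, qty 68) <-- DUPLICATE
  Row 8: Gadget Y ($81.21, qty 99) <-- DUPLICATE
  Row 9: Gadget Y ($411.08, qty 17)

Duplicates found: 3
Unique records: 6

3 duplicates, 6 unique


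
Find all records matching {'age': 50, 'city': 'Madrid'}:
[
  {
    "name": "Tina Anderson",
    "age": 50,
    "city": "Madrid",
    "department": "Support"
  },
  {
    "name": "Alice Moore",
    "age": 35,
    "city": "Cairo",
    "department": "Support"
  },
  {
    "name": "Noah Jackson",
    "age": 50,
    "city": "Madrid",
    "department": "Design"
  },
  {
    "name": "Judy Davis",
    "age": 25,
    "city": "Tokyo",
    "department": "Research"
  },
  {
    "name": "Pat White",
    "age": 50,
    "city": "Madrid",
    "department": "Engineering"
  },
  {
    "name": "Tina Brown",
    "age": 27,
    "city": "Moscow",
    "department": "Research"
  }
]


Search criteria: {'age': 50, 'city': 'Madrid'}

Checking 6 records:
  Tina Anderson: {age: 50, city: Madrid} <-- MATCH
  Alice Moore: {age: 35, city: Cairo}
  Noah Jackson: {age: 50, city: Madrid} <-- MATCH
  Judy Davis: {age: 25, city: Tokyo}
  Pat White: {age: 50, city: Madrid} <-- MATCH
  Tina Brown: {age: 27, city: Moscow}

Matches: ["Tina Anderson", "Noah Jackson", "Pat White"]

["Tina Anderson", "Noah Jackson", "Pat White"]


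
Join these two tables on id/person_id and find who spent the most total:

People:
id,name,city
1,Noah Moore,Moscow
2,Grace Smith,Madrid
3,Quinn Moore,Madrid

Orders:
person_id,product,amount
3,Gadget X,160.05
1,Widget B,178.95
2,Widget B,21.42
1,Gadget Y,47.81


Join on: people.id = orders.person_id

Joined rows:
  Quinn Moore (Madrid) bought Gadget X for $160.05
  Noah Moore (Moscow) bought Widget B for $178.95
  Grace Smith (Madrid) bought Widget B for $21.42
  Noah Moore (Moscow) bought Gadget Y for $47.81

Total per person:
  Noah Moore: $226.76
  Quinn Moore: $160.05
  Grace Smith: $21.42

Top spender: Noah Moore ($226.76)

Noah Moore ($226.76)


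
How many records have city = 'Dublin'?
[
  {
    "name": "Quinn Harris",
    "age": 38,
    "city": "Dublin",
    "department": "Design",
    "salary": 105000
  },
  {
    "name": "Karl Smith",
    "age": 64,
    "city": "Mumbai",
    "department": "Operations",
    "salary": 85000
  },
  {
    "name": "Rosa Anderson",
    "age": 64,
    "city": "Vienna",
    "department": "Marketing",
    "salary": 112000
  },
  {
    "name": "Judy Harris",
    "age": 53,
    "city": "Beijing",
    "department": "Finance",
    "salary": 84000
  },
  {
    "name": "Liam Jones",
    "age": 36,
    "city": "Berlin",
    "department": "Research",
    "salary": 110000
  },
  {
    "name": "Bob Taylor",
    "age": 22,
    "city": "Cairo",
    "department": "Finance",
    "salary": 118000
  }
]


Data: 6 records
Condition: city = 'Dublin'

Checking each record:
  Quinn Harris: Dublin MATCH
  Karl Smith: Mumbai
  Rosa Anderson: Vienna
  Judy Harris: Beijing
  Liam Jones: Berlin
  Bob Taylor: Cairo

Count: 1

1


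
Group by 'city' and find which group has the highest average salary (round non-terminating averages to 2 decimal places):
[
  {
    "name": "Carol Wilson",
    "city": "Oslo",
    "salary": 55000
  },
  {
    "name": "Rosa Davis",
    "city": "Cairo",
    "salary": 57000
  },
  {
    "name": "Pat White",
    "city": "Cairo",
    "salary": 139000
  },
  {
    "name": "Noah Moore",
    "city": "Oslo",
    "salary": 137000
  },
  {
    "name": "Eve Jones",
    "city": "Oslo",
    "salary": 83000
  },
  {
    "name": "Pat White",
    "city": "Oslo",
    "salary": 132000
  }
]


Group by: city

Groups:
  Cairo: 2 people, avg salary = 196000/2 = $98000
  Oslo: 4 people, avg salary = 407000/4 = $101750

Highest average salary: Oslo ($101750)

Oslo ($101750)


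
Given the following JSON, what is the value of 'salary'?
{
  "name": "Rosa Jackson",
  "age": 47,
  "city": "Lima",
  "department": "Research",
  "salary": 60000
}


Looking up field 'salary'
Value: 60000

60000


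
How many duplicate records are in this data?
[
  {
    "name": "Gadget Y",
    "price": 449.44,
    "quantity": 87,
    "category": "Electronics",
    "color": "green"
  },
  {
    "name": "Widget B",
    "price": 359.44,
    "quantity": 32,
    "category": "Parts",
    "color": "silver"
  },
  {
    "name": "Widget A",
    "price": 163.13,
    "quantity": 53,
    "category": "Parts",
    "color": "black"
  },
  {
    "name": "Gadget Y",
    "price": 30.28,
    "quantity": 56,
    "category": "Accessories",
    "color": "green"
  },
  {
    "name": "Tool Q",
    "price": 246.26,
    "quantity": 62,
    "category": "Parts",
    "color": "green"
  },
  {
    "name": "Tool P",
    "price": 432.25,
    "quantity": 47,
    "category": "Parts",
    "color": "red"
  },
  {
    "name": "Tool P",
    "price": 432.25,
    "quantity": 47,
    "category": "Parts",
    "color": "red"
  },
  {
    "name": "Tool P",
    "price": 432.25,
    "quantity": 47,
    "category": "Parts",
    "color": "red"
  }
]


Checking 8 records for duplicates:

  Row 1: Gadget Y ($449.44, qty 87)
  Row 2: Widget B ($359.44, qty 32)
  Row 3: Widget A ($163.13, qty 53)
  Row 4: Gadget Y ($30.28, qty 56)
  Row 5: Tool Q ($246.26, qty 62)
  Row 6: Tool P ($432.25, qty 47)
  Row 7: Tool P ($432.25, qty 47) <-- DUPLICATE
  Row 8: Tool P ($432.25, qty 47) <-- DUPLICATE

Duplicates found: 2
Unique records: 6

2 duplicates, 6 unique


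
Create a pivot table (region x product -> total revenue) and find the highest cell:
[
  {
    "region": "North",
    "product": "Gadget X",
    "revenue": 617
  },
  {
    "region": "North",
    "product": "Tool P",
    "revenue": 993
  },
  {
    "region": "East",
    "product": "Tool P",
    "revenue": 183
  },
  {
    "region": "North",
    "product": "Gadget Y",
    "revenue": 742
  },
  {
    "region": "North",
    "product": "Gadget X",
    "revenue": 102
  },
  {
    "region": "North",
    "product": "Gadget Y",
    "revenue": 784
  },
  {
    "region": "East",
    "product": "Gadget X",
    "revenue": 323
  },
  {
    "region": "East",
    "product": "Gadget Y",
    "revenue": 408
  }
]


Pivot: region (rows) x product (columns) -> total revenue

     Gadget X      Gadget Y      Tool P      
East           323           408           183  
North          719          1526           993  

Highest: North / Gadget Y = $1526

North / Gadget Y = $1526


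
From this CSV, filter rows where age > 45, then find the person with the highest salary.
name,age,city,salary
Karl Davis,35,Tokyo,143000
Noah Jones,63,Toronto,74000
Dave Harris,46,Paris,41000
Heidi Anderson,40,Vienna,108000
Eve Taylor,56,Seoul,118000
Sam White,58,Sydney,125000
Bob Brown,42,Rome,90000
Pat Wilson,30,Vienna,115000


Filter: age > 45
Sort by: salary (descending)

Filtered records (4):
  Sam White, age 58, salary $125000
  Eve Taylor, age 56, salary $118000
  Noah Jones, age 63, salary $74000
  Dave Harris, age 46, salary $41000

Highest salary: Sam White ($125000)

Sam White


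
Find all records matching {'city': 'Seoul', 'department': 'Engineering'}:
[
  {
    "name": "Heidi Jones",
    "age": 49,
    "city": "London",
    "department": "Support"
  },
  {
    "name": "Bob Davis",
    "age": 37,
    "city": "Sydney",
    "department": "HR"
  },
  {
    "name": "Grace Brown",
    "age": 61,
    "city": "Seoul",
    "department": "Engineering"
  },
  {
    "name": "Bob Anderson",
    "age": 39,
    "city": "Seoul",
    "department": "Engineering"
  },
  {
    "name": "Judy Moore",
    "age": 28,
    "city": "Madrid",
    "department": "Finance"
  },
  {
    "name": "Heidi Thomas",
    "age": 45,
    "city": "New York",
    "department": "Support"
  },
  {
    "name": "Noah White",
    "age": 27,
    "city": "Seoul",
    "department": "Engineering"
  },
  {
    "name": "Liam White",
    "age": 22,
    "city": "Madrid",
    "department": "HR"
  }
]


Search criteria: {'city': 'Seoul', 'department': 'Engineering'}

Checking 8 records:
  Heidi Jones: {city: London, department: Support}
  Bob Davis: {city: Sydney, department: HR}
  Grace Brown: {city: Seoul, department: Engineering} <-- MATCH
  Bob Anderson: {city: Seoul, department: Engineering} <-- MATCH
  Judy Moore: {city: Madrid, department: Finance}
  Heidi Thomas: {city: New York, department: Support}
  Noah White: {city: Seoul, department: Engineering} <-- MATCH
  Liam White: {city: Madrid, department: HR}

Matches: ["Grace Brown", "Bob Anderson", "Noah White"]

["Grace Brown", "Bob Anderson", "Noah White"]


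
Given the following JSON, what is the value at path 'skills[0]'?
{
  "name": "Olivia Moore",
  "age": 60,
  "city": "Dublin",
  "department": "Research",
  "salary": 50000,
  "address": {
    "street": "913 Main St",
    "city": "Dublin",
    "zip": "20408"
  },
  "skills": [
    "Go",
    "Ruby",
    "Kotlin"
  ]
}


Query: skills[0]
Path: skills -> first element
Value: Go

Go


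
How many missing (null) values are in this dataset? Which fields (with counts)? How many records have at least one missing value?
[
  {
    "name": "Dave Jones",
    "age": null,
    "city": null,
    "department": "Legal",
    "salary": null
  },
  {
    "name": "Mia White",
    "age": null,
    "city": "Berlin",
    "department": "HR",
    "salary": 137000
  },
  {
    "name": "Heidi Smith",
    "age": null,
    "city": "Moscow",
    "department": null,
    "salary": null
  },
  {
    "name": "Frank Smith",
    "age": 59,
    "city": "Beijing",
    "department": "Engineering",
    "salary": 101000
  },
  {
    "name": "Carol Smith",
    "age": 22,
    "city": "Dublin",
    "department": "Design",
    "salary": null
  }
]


Checking for missing (null) values in 5 records:

  Dave Jones: age, city, salary
  Mia White: age
  Heidi Smith: age, department, salary
  Frank Smith: complete
  Carol Smith: salary

Per field:
  name: 0 missing
  age: 3 missing
  city: 1 missing
  department: 1 missing
  salary: 3 missing

Total missing values: 8
Records with any missing: 4

8 missing values (age: 3, city: 1, department: 1, salary: 3); 4 incomplete records


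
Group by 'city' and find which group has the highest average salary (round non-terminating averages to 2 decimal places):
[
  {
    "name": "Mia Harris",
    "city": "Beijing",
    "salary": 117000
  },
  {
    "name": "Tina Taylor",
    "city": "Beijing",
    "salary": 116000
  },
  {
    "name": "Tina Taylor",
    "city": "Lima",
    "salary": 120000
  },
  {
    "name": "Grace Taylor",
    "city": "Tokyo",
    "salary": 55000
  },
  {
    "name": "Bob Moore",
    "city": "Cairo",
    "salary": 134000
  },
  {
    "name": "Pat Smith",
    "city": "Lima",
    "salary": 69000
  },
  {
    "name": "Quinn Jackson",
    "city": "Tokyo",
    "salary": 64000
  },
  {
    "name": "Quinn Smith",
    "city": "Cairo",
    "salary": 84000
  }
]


Group by: city

Groups:
  Beijing: 2 people, avg salary = 233000/2 = $116500
  Cairo: 2 people, avg salary = 218000/2 = $109000
  Lima: 2 people, avg salary = 189000/2 = $94500
  Tokyo: 2 people, avg salary = 119000/2 = $59500

Highest average salary: Beijing ($116500)

Beijing ($116500)


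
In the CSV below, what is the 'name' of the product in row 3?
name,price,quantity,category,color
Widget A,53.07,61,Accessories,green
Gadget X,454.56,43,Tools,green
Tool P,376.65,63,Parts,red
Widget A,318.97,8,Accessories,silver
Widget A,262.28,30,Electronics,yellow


Query: Row 3 ('Tool P'), column 'name'
Value: Tool P

Tool P


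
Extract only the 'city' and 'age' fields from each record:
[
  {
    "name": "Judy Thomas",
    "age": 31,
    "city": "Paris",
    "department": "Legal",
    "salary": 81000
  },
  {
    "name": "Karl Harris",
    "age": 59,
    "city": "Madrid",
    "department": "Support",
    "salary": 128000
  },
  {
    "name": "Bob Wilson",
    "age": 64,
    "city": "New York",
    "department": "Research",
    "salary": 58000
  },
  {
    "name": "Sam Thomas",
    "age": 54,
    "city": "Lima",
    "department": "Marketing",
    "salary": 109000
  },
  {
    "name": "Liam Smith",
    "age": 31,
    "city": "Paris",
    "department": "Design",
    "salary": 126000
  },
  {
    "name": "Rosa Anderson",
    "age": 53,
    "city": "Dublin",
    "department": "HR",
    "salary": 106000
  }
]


Original: 6 records with fields: name, age, city, department, salary
Keep: ['city', 'age']
Drop: ['name', 'department', 'salary']
Result: 6 records, 2 fields each

[
  {
    "city": "Paris",
    "age": 31
  },
  {
    "city": "Madrid",
    "age": 59
  },
  {
    "city": "New York",
    "age": 64
  },
  {
    "city": "Lima",
    "age": 54
  },
  {
    "city": "Paris",
    "age": 31
  },
  {
    "city": "Dublin",
    "age": 53
  }
]


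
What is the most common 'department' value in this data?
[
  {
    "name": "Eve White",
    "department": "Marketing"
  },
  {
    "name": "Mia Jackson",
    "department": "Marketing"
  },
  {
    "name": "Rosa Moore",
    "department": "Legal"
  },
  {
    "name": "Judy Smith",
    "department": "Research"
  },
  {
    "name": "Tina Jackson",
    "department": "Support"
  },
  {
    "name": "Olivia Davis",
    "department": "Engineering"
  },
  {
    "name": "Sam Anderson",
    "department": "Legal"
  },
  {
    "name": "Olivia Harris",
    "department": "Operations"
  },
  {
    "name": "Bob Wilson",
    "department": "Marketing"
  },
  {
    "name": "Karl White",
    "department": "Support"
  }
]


Counting 'department' values across 10 records:

  Marketing: 3 ###
  Legal: 2 ##
  Support: 2 ##
  Research: 1 #
  Engineering: 1 #
  Operations: 1 #

Most common: Marketing (3 times)

Marketing (3 times)


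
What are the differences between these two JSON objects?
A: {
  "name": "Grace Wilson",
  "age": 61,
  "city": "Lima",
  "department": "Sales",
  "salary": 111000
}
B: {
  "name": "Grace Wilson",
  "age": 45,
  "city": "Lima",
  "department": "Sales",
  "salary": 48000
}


Comparing each field (in key order):
  name: same
  age: DIFFERENT
  city: same
  department: same
  salary: DIFFERENT
Differences:
  age: 61 -> 45
  salary: 111000 -> 48000

2 field(s) changed

2 changes: age, salary


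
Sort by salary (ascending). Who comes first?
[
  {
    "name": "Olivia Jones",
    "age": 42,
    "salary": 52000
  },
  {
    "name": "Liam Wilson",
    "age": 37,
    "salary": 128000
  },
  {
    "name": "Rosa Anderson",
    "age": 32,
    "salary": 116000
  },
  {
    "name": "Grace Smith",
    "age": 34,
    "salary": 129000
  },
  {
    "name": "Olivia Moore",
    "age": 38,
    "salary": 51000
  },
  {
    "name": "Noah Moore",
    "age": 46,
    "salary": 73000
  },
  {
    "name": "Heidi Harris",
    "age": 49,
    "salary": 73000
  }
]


Sort by: salary (ascending)

Sorted order:
  1. Olivia Moore (salary = 51000)
  2. Olivia Jones (salary = 52000)
  3. Noah Moore (salary = 73000)
  4. Heidi Harris (salary = 73000)
  5. Rosa Anderson (salary = 116000)
  6. Liam Wilson (salary = 128000)
  7. Grace Smith (salary = 129000)

First: Olivia Moore

Olivia Moore


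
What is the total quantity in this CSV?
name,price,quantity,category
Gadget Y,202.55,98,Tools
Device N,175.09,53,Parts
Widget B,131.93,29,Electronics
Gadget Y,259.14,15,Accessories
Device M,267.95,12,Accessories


Computing total quantity:
Values: [98, 53, 29, 15, 12]
Sum = 207

207


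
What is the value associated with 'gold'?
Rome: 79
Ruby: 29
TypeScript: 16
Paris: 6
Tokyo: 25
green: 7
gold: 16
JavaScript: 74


Looking up key 'gold'
Value: 16

16


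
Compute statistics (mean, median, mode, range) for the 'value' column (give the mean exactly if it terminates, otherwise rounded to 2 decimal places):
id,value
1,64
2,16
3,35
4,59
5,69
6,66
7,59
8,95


Data: [64, 16, 35, 59, 69, 66, 59, 95]
Count: 8
Sum: 463
Mean: 463/8 = 57.875
Sorted: [16, 35, 59, 59, 64, 66, 69, 95]
Median: 61.5
Mode: 59 (2 times)
Range: 95 - 16 = 79
Min: 16, Max: 95

mean=57.875, median=61.5, mode=59, range=79


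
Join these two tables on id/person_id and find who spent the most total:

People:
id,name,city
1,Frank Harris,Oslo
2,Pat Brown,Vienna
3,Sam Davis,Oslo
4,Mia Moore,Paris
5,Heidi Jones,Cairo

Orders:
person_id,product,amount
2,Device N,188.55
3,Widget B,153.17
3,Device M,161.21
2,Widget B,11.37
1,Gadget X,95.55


Join on: people.id = orders.person_id

Joined rows:
  Pat Brown (Vienna) bought Device N for $188.55
  Sam Davis (Oslo) bought Widget B for $153.17
  Sam Davis (Oslo) bought Device M for $161.21
  Pat Brown (Vienna) bought Widget B for $11.37
  Frank Harris (Oslo) bought Gadget X for $95.55

Total per person:
  Sam Davis: $314.38
  Pat Brown: $199.92
  Frank Harris: $95.55

Top spender: Sam Davis ($314.38)

Sam Davis ($314.38)


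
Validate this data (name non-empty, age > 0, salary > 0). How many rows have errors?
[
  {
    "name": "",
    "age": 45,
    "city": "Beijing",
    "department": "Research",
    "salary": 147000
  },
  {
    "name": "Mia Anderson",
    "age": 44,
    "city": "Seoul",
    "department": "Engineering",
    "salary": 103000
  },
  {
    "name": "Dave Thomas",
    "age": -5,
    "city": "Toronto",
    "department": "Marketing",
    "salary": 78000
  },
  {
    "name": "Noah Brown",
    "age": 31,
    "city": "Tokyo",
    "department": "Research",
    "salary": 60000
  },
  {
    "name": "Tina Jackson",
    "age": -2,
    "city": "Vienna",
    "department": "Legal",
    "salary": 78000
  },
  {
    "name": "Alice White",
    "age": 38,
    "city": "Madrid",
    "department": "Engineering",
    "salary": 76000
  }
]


Validating 6 records:
Rules: name non-empty, age > 0, salary > 0

  Row 1 (???): empty name
  Row 2 (Mia Anderson): OK
  Row 3 (Dave Thomas): negative age: -5
  Row 4 (Noah Brown): OK
  Row 5 (Tina Jackson): negative age: -2
  Row 6 (Alice White): OK

Total errors: 3

3 errors


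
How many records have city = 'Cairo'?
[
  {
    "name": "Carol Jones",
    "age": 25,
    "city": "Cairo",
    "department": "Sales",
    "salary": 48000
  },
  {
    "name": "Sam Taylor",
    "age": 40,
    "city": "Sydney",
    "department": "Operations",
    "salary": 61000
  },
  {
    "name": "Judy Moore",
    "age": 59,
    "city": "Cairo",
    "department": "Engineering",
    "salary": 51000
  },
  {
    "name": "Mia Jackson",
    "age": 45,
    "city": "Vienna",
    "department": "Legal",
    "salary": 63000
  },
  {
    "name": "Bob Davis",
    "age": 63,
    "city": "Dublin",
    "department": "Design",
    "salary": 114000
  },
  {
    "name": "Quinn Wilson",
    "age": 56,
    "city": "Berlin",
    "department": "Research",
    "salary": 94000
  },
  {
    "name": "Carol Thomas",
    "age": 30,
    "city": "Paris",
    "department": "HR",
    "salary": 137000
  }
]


Data: 7 records
Condition: city = 'Cairo'

Checking each record:
  Carol Jones: Cairo MATCH
  Sam Taylor: Sydney
  Judy Moore: Cairo MATCH
  Mia Jackson: Vienna
  Bob Davis: Dublin
  Quinn Wilson: Berlin
  Carol Thomas: Paris

Count: 2

2


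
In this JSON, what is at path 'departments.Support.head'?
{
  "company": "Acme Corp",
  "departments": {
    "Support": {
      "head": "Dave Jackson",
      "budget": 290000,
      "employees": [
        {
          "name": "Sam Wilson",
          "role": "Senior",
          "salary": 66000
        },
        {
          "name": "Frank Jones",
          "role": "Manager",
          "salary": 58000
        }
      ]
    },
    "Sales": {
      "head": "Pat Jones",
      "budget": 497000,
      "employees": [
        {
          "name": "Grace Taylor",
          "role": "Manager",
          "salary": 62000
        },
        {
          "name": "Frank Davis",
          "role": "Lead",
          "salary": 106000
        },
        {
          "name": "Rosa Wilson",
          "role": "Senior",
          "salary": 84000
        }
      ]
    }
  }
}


Path: departments.Support.head

Navigate:
  -> departments
  -> Support
  -> head = 'Dave Jackson'

Dave Jackson


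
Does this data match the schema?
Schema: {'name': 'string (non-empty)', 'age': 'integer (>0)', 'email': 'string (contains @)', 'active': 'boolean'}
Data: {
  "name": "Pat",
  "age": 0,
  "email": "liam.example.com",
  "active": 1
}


Validating each field against schema:
  name: OK (non-empty string)
  age: FAIL (0 is not > 0)
  email: FAIL ("liam.example.com" does not contain @)
  active: FAIL (1 is not a boolean)

Result: INVALID (3 errors: age, email, active)

INVALID (3 errors: age, email, active)


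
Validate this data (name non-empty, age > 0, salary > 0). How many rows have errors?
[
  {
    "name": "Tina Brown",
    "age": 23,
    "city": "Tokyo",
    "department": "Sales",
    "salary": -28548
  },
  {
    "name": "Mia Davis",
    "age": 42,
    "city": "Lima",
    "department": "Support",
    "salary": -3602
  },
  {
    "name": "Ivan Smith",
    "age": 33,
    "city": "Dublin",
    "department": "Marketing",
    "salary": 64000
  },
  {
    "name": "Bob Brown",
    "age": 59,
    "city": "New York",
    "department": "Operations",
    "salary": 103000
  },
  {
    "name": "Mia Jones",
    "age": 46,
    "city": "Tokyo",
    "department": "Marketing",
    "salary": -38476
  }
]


Validating 5 records:
Rules: name non-empty, age > 0, salary > 0

  Row 1 (Tina Brown): negative salary: -28548
  Row 2 (Mia Davis): negative salary: -3602
  Row 3 (Ivan Smith): OK
  Row 4 (Bob Brown): OK
  Row 5 (Mia Jones): negative salary: -38476

Total errors: 3

3 errors


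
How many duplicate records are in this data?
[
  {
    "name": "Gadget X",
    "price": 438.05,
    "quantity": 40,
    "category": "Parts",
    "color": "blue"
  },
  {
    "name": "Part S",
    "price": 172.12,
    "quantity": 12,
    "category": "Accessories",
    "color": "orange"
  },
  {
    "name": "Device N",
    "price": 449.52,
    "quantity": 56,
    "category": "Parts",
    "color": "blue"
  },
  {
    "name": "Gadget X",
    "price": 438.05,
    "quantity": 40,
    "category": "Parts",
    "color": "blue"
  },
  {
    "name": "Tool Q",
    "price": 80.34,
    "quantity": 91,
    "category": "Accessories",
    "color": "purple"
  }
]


Checking 5 records for duplicates:

  Row 1: Gadget X ($438.05, qty 40)
  Row 2: Part S ($172.12, qty 12)
  Row 3: Device N ($449.52, qty 56)
  Row 4: Gadget X ($438.05, qty 40) <-- DUPLICATE
  Row 5: Tool Q ($80.34, qty 91)

Duplicates found: 1
Unique records: 4

1 duplicates, 4 unique


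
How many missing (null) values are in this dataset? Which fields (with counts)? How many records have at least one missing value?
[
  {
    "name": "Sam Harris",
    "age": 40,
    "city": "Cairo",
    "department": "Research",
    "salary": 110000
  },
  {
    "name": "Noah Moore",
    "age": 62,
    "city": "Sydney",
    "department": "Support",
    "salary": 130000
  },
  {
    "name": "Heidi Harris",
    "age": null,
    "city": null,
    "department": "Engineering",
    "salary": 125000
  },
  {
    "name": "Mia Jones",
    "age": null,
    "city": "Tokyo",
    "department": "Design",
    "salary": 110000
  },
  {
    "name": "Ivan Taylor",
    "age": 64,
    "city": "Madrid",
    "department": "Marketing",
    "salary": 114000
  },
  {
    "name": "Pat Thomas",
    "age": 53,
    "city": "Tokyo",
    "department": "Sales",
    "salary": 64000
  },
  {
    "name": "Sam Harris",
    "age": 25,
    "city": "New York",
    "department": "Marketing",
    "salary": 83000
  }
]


Checking for missing (null) values in 7 records:

  Sam Harris: complete
  Noah Moore: complete
  Heidi Harris: age, city
  Mia Jones: age
  Ivan Taylor: complete
  Pat Thomas: complete
  Sam Harris: complete

Per field:
  name: 0 missing
  age: 2 missing
  city: 1 missing
  department: 0 missing
  salary: 0 missing

Total missing values: 3
Records with any missing: 2

3 missing values (age: 2, city: 1); 2 incomplete records


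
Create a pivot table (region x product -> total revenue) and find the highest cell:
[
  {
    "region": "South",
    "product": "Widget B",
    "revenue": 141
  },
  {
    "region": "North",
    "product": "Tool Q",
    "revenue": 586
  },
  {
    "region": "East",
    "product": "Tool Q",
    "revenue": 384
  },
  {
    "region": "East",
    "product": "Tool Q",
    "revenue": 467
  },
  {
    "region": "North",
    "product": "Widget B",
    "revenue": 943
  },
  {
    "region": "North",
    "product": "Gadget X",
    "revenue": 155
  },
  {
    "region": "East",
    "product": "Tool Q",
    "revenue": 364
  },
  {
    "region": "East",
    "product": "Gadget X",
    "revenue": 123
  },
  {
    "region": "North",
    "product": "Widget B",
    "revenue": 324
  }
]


Pivot: region (rows) x product (columns) -> total revenue

     Gadget X      Tool Q        Widget B    
East           123          1215             0  
North          155           586          1267  
South            0             0           141  

Highest: North / Widget B = $1267

North / Widget B = $1267


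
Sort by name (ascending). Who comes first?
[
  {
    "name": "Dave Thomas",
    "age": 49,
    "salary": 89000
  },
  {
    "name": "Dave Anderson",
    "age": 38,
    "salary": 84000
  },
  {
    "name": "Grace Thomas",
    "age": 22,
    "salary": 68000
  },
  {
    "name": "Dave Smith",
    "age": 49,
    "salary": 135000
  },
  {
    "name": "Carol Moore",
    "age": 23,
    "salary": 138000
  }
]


Sort by: name (ascending)

Sorted order:
  1. Carol Moore (name = Carol Moore)
  2. Dave Anderson (name = Dave Anderson)
  3. Dave Smith (name = Dave Smith)
  4. Dave Thomas (name = Dave Thomas)
  5. Grace Thomas (name = Grace Thomas)

First: Carol Moore

Carol Moore


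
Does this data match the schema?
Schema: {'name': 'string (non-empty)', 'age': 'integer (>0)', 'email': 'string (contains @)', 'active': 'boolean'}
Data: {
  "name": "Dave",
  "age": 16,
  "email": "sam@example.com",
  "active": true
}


Validating each field against schema:
  name: OK (non-empty string)
  age: OK (positive integer)
  email: OK (string with @)
  active: OK (boolean)

Result: VALID

VALID


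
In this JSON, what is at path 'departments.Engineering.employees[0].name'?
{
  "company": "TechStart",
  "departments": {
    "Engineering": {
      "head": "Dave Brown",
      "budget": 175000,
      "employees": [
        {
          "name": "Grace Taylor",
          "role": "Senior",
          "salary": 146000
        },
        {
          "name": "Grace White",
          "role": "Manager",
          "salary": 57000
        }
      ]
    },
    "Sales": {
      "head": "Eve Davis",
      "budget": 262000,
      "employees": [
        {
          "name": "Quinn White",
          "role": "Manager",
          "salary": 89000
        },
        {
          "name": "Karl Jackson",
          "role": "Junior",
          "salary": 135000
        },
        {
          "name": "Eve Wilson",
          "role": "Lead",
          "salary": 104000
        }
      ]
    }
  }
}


Path: departments.Engineering.employees[0].name

Navigate:
  -> departments
  -> Engineering
  -> employees[0].name = 'Grace Taylor'

Grace Taylor


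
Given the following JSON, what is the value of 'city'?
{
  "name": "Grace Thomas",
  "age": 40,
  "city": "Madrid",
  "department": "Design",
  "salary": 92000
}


Looking up field 'city'
Value: Madrid

Madrid


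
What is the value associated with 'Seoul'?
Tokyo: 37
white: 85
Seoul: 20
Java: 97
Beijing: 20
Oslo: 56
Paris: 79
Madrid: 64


Looking up key 'Seoul'
Value: 20

20


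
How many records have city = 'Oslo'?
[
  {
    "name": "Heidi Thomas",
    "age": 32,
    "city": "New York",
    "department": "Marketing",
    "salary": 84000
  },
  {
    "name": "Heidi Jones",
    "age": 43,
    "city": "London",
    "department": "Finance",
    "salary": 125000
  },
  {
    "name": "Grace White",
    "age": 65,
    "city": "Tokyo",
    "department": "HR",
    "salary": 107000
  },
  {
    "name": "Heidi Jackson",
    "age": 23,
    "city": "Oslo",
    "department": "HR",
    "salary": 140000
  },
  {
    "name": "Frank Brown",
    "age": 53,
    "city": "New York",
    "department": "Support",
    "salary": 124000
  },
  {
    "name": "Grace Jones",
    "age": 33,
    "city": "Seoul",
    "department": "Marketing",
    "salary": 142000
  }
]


Data: 6 records
Condition: city = 'Oslo'

Checking each record:
  Heidi Thomas: New York
  Heidi Jones: London
  Grace White: Tokyo
  Heidi Jackson: Oslo MATCH
  Frank Brown: New York
  Grace Jones: Seoul

Count: 1

1


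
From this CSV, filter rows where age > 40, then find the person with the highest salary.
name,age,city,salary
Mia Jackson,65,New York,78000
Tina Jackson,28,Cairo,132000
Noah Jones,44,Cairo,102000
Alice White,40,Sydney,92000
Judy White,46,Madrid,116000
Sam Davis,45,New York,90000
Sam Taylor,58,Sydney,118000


Filter: age > 40
Sort by: salary (descending)

Filtered records (5):
  Sam Taylor, age 58, salary $118000
  Judy White, age 46, salary $116000
  Noah Jones, age 44, salary $102000
  Sam Davis, age 45, salary $90000
  Mia Jackson, age 65, salary $78000

Highest salary: Sam Taylor ($118000)

Sam Taylor


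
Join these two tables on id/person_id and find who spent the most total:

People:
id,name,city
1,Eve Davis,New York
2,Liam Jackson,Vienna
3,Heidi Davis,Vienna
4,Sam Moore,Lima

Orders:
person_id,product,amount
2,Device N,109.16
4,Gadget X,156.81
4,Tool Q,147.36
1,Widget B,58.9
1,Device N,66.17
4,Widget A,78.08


Join on: people.id = orders.person_id

Joined rows:
  Liam Jackson (Vienna) bought Device N for $109.16
  Sam Moore (Lima) bought Gadget X for $156.81
  Sam Moore (Lima) bought Tool Q for $147.36
  Eve Davis (New York) bought Widget B for $58.9
  Eve Davis (New York) bought Device N for $66.17
  Sam Moore (Lima) bought Widget A for $78.08

Total per person:
  Sam Moore: $382.25
  Eve Davis: $125.07
  Liam Jackson: $109.16

Top spender: Sam Moore ($382.25)

Sam Moore ($382.25)


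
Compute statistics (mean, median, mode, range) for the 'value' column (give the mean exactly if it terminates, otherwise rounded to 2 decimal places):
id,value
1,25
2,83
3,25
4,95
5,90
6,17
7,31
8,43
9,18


Data: [25, 83, 25, 95, 90, 17, 31, 43, 18]
Count: 9
Sum: 427
Mean: 427/9 ≈ 47.44 (rounded to 2 decimal places)
Sorted: [17, 18, 25, 25, 31, 43, 83, 90, 95]
Median: 31.0
Mode: 25 (2 times)
Range: 95 - 17 = 78
Min: 17, Max: 95

mean≈47.44, median=31.0, mode=25, range=78


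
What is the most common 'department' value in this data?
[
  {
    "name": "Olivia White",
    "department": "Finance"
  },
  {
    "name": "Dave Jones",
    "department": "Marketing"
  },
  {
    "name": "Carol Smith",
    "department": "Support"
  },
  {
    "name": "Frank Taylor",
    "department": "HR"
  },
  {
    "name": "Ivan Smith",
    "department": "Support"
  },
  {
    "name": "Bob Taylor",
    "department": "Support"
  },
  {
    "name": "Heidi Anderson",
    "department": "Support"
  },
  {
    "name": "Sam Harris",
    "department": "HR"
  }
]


Counting 'department' values across 8 records:

  Support: 4 ####
  HR: 2 ##
  Finance: 1 #
  Marketing: 1 #

Most common: Support (4 times)

Support (4 times)


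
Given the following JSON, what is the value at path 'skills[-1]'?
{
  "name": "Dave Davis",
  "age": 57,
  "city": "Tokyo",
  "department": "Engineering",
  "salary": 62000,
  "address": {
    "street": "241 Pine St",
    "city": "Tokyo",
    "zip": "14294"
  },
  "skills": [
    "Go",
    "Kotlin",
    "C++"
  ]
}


Query: skills[-1]
Path: skills -> last element
Value: C++

C++


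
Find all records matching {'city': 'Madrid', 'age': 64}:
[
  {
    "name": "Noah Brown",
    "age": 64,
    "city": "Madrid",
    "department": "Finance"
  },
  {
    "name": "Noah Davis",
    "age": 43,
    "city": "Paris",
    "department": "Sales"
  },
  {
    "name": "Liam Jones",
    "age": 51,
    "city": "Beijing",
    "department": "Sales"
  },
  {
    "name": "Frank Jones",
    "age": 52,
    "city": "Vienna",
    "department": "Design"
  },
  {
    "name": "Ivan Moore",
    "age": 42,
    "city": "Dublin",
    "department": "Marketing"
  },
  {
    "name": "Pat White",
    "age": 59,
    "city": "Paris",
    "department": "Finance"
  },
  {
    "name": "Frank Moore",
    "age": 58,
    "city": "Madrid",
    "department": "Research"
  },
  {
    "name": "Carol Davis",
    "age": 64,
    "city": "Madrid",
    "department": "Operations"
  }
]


Search criteria: {'city': 'Madrid', 'age': 64}

Checking 8 records:
  Noah Brown: {city: Madrid, age: 64} <-- MATCH
  Noah Davis: {city: Paris, age: 43}
  Liam Jones: {city: Beijing, age: 51}
  Frank Jones: {city: Vienna, age: 52}
  Ivan Moore: {city: Dublin, age: 42}
  Pat White: {city: Paris, age: 59}
  Frank Moore: {city: Madrid, age: 58}
  Carol Davis: {city: Madrid, age: 64} <-- MATCH

Matches: ["Noah Brown", "Carol Davis"]

["Noah Brown", "Carol Davis"]


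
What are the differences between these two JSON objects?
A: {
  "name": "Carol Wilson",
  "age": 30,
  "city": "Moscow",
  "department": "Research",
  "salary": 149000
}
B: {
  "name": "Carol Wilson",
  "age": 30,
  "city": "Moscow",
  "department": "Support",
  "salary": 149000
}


Comparing each field (in key order):
  name: same
  age: same
  city: same
  department: DIFFERENT
  salary: same
Differences:
  department: Research -> Support

1 field(s) changed

1 change: department


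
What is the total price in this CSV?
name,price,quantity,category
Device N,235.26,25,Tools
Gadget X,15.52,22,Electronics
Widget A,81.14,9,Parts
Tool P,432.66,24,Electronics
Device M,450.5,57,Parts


Computing total price:
Values: [235.26, 15.52, 81.14, 432.66, 450.5]
Sum = 1215.08

1215.08


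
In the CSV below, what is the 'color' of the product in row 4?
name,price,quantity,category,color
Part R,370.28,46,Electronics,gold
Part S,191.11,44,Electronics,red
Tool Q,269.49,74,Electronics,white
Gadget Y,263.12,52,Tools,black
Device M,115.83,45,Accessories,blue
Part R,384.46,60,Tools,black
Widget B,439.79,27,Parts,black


Query: Row 4 ('Gadget Y'), column 'color'
Value: black

black


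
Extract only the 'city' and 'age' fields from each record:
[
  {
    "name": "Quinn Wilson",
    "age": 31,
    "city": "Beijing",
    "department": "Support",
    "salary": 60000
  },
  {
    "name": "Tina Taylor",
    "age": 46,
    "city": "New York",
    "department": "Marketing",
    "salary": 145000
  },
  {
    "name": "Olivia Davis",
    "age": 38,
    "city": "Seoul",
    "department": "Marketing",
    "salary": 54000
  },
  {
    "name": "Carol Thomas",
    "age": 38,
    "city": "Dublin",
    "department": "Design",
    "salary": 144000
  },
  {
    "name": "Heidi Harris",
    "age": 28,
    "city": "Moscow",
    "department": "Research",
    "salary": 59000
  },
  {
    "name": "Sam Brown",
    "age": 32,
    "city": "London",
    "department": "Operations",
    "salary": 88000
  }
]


Original: 6 records with fields: name, age, city, department, salary
Keep: ['city', 'age']
Drop: ['name', 'department', 'salary']
Result: 6 records, 2 fields each

[
  {
    "city": "Beijing",
    "age": 31
  },
  {
    "city": "New York",
    "age": 46
  },
  {
    "city": "Seoul",
    "age": 38
  },
  {
    "city": "Dublin",
    "age": 38
  },
  {
    "city": "Moscow",
    "age": 28
  },
  {
    "city": "London",
    "age": 32
  }
]


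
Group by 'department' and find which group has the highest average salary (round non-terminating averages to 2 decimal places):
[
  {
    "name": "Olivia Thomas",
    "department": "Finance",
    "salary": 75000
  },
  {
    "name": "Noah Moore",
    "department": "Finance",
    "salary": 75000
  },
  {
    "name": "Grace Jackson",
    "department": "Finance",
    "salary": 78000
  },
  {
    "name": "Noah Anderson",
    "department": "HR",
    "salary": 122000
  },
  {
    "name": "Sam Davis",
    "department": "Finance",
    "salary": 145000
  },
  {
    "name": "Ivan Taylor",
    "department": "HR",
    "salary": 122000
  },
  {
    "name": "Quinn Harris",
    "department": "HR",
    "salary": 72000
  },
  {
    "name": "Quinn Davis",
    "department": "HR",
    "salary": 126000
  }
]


Group by: department

Groups:
  Finance: 4 people, avg salary = 373000/4 = $93250
  HR: 4 people, avg salary = 442000/4 = $110500

Highest average salary: HR ($110500)

HR ($110500)


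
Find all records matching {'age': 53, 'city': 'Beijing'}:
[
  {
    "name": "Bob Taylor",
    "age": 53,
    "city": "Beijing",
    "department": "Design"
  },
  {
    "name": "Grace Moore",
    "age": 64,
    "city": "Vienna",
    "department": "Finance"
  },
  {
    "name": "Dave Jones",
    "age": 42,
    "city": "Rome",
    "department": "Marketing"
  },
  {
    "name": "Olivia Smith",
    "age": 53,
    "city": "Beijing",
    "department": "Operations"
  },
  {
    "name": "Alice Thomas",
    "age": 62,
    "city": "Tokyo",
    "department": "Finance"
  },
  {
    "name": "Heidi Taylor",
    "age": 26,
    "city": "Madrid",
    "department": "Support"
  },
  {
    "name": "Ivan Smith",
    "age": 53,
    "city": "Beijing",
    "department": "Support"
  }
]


Search criteria: {'age': 53, 'city': 'Beijing'}

Checking 7 records:
  Bob Taylor: {age: 53, city: Beijing} <-- MATCH
  Grace Moore: {age: 64, city: Vienna}
  Dave Jones: {age: 42, city: Rome}
  Olivia Smith: {age: 53, city: Beijing} <-- MATCH
  Alice Thomas: {age: 62, city: Tokyo}
  Heidi Taylor: {age: 26, city: Madrid}
  Ivan Smith: {age: 53, city: Beijing} <-- MATCH

Matches: ["Bob Taylor", "Olivia Smith", "Ivan Smith"]

["Bob Taylor", "Olivia Smith", "Ivan Smith"]
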